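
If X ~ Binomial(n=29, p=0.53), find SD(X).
2.6877

We have X ~ Binomial(n=29, p=0.53).

For a Binomial distribution with n=29, p=0.53:
σ = √Var(X) = 2.6877

The standard deviation is the square root of the variance.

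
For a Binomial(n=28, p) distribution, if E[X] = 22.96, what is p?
p = 0.82

For a Binomial(n, p) distribution:
E[X] = n × p

Given n = 28 and E[X] = 22.96:
22.96 = 28 × p
p = 22.96 / 28 = 0.82

Verification: Binomial(28, 0.82) has E[X] = 22.96 ✓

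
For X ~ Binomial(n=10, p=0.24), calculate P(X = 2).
0.288499

We have X ~ Binomial(n=10, p=0.24).

For a Binomial distribution, the PMF gives us the probability of each outcome.

Using the PMF formula:
P(X = 2) = 0.288499

Rounded to 4 decimal places: 0.2885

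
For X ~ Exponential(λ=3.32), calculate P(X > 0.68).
0.104601

We have X ~ Exponential(λ=3.32).

P(X > 0.68) = 1 - P(X ≤ 0.68)
                = 1 - F(0.68)
                = 1 - 0.895399
                = 0.104601

So there's approximately a 10.5% chance that X exceeds 0.68.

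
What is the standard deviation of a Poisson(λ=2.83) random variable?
1.6823

We have X ~ Poisson(λ=2.83).

For a Poisson distribution with λ=2.83:
σ = √Var(X) = 1.6823

The standard deviation is the square root of the variance.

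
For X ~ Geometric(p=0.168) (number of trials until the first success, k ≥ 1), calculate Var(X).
29.4785

We have X ~ Geometric(p=0.168) (number of trials until the first success, k ≥ 1).

For a Geometric distribution with p=0.168 (number of trials until the first success, k ≥ 1):
Var(X) = 29.4785

The variance measures the spread of the distribution around the mean.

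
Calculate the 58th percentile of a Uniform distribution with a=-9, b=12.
3.1800

We have X ~ Uniform(a=-9, b=12).

We want to find x such that P(X ≤ x) = 0.58.

This is the 58th percentile, which means 58% of values fall below this point.

Using the inverse CDF (quantile function):
x = F⁻¹(0.58) = 3.1800

Verification: P(X ≤ 3.1800) = 0.58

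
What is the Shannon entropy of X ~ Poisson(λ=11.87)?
2.6486 nats

We have X ~ Poisson(λ=11.87).

The Shannon entropy measures the uncertainty or information content of the distribution.

For a Poisson distribution with λ=11.87:
H(X) = 2.6486 nats

(In bits, this would be 3.8211 bits.)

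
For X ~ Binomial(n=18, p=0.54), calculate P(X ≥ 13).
0.092778

We have X ~ Binomial(n=18, p=0.54).

For discrete distributions, P(X ≥ 13) = 1 - P(X ≤ 12).

P(X ≤ 12) = 0.907222
P(X ≥ 13) = 1 - 0.907222 = 0.092778

So there's approximately a 9.3% chance that X is at least 13.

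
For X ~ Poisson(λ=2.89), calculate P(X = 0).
0.055576

We have X ~ Poisson(λ=2.89).

For a Poisson distribution, the PMF gives us the probability of each outcome.

Using the PMF formula:
P(X = 0) = 0.055576

Rounded to 4 decimal places: 0.0556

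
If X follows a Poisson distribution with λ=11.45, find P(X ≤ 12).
0.638598

We have X ~ Poisson(λ=11.45).

The CDF gives us P(X ≤ k).

Using the CDF:
P(X ≤ 12) = 0.638598

This means there's approximately a 63.9% chance that X is at most 12.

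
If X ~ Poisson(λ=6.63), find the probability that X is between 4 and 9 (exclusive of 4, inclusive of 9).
0.656456

We have X ~ Poisson(λ=6.63).

To find P(4 < X ≤ 9), we use:
P(4 < X ≤ 9) = P(X ≤ 9) - P(X ≤ 4)
                 = F(9) - F(4)
                 = 0.865952 - 0.209496
                 = 0.656456

So there's approximately a 65.6% chance that X falls in this range.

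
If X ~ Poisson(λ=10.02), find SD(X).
3.1654

We have X ~ Poisson(λ=10.02).

For a Poisson distribution with λ=10.02:
σ = √Var(X) = 3.1654

The standard deviation is the square root of the variance.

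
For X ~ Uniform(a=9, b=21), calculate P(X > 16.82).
0.348333

We have X ~ Uniform(a=9, b=21).

P(X > 16.82) = 1 - P(X ≤ 16.82)
                = 1 - F(16.82)
                = 1 - 0.651667
                = 0.348333

So there's approximately a 34.8% chance that X exceeds 16.82.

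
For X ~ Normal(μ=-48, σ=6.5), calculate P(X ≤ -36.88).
0.956438

We have X ~ Normal(μ=-48, σ=6.5).

The CDF gives us P(X ≤ k).

Using the CDF:
P(X ≤ -36.88) = 0.956438

This means there's approximately a 95.6% chance that X is at most -36.88.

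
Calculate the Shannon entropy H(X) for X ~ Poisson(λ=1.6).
1.5767 nats

We have X ~ Poisson(λ=1.6).

The Shannon entropy measures the uncertainty or information content of the distribution.

For a Poisson distribution with λ=1.6:
H(X) = 1.5767 nats

(In bits, this would be 2.2748 bits.)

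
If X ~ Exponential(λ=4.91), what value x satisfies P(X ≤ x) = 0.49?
0.1371

We have X ~ Exponential(λ=4.91).

We want to find x such that P(X ≤ x) = 0.49.

This is the 49th percentile, which means 49% of values fall below this point.

Using the inverse CDF (quantile function):
x = F⁻¹(0.49) = 0.1371

Verification: P(X ≤ 0.1371) = 0.49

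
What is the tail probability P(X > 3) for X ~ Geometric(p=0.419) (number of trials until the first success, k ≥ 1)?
0.196123

We have X ~ Geometric(p=0.419) (number of trials until the first success, k ≥ 1).

P(X > 3) = 1 - P(X ≤ 3)
                = 1 - F(3)
                = 1 - 0.803877
                = 0.196123

So there's approximately a 19.6% chance that X exceeds 3.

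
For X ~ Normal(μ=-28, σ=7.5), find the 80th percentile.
-21.6878

We have X ~ Normal(μ=-28, σ=7.5).

We want to find x such that P(X ≤ x) = 0.8.

This is the 80th percentile, which means 80% of values fall below this point.

Using the inverse CDF (quantile function):
x = F⁻¹(0.8) = -21.6878

Verification: P(X ≤ -21.6878) = 0.8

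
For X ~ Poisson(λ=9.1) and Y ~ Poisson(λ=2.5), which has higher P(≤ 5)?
Y has higher probability (P(Y ≤ 5) = 0.9580 > P(X ≤ 5) = 0.1098)

Compute P(≤ 5) for each distribution:

X ~ Poisson(λ=9.1):
P(X ≤ 5) = 0.1098

Y ~ Poisson(λ=2.5):
P(Y ≤ 5) = 0.9580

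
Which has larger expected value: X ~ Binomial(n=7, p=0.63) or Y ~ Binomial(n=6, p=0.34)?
X has larger mean (4.4100 > 2.0400)

Compute the expected value for each distribution:

X ~ Binomial(n=7, p=0.63):
E[X] = 4.4100

Y ~ Binomial(n=6, p=0.34):
E[Y] = 2.0400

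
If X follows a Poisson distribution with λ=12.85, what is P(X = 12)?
0.111126

We have X ~ Poisson(λ=12.85).

For a Poisson distribution, the PMF gives us the probability of each outcome.

Using the PMF formula:
P(X = 12) = 0.111126

Rounded to 4 decimal places: 0.1111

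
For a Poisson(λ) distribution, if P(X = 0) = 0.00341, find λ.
λ = 5.6810

For a Poisson(λ) distribution, the PMF at 0 is:
P(X = 0) = λ^0 e^(-λ) / 0! = e^(-λ)

Given P(X = 0) = 0.00341:
e^(-λ) = 0.00341
-λ = ln(0.00341)
λ = -ln(0.00341) = 5.6810

Verification: e^(-5.6810) = 0.00341 ✓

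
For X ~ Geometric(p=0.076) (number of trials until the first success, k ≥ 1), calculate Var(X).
159.9723

We have X ~ Geometric(p=0.076) (number of trials until the first success, k ≥ 1).

For a Geometric distribution with p=0.076 (number of trials until the first success, k ≥ 1):
Var(X) = 159.9723

The variance measures the spread of the distribution around the mean.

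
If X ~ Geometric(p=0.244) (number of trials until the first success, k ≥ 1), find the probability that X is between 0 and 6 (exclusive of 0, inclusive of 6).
0.813306

We have X ~ Geometric(p=0.244) (number of trials until the first success, k ≥ 1).

To find P(0 < X ≤ 6), we use:
P(0 < X ≤ 6) = P(X ≤ 6) - P(X ≤ 0)
                 = F(6) - F(0)
                 = 0.813306 - 0.000000
                 = 0.813306

So there's approximately a 81.3% chance that X falls in this range.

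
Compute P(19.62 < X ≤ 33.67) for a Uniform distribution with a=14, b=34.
0.702500

We have X ~ Uniform(a=14, b=34).

To find P(19.62 < X ≤ 33.67), we use:
P(19.62 < X ≤ 33.67) = P(X ≤ 33.67) - P(X ≤ 19.62)
                 = F(33.67) - F(19.62)
                 = 0.983500 - 0.281000
                 = 0.702500

So there's approximately a 70.2% chance that X falls in this range.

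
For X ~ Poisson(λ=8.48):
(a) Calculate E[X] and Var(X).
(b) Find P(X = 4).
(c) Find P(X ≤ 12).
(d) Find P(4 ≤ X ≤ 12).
(a) E[X] = 8.4800, Var(X) = 8.4800
(b) P(X = 4) = 0.044725
(c) P(X ≤ 12) = 0.910286
(d) P(4 ≤ X ≤ 12) = 0.879758

We have X ~ Poisson(λ=8.48).

(a) Moments:
E[X] = 8.4800
Var(X) = 8.4800
σ = √Var(X) = 2.9120

(b) Point probability using PMF:
P(X = 4) = 0.044725

(c) Cumulative probability using CDF:
P(X ≤ 12) = F(12) = 0.910286

(d) Range probability:
P(4 ≤ X ≤ 12) = P(X ≤ 12) - P(X ≤ 3)
                   = F(12) - F(3)
                   = 0.910286 - 0.030528
                   = 0.879758

This means approximately 88.0% of outcomes fall in the interval [4, 12].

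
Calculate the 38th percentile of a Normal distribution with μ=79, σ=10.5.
75.7925

We have X ~ Normal(μ=79, σ=10.5).

We want to find x such that P(X ≤ x) = 0.38.

This is the 38th percentile, which means 38% of values fall below this point.

Using the inverse CDF (quantile function):
x = F⁻¹(0.38) = 75.7925

Verification: P(X ≤ 75.7925) = 0.38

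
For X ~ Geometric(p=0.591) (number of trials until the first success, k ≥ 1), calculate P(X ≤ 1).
0.591000

We have X ~ Geometric(p=0.591) (number of trials until the first success, k ≥ 1).

The CDF gives us P(X ≤ k).

Using the CDF:
P(X ≤ 1) = 0.591000

This means there's approximately a 59.1% chance that X is at most 1.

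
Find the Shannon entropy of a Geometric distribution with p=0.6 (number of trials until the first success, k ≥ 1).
1.1217 nats

We have X ~ Geometric(p=0.6) (number of trials until the first success, k ≥ 1).

The Shannon entropy measures the uncertainty or information content of the distribution.

For a Geometric distribution with p=0.6 (number of trials until the first success, k ≥ 1):
H(X) = 1.1217 nats

(In bits, this would be 1.6183 bits.)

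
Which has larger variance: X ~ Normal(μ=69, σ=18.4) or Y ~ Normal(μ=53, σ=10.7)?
X has larger variance (338.5600 > 114.4900)

Compute the variance for each distribution:

X ~ Normal(μ=69, σ=18.4):
Var(X) = 338.5600

Y ~ Normal(μ=53, σ=10.7):
Var(Y) = 114.4900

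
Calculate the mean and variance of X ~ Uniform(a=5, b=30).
E[X] = 17.5000, Var(X) = 52.0833

We have X ~ Uniform(a=5, b=30).

For a Uniform distribution with a=5, b=30:

Expected value:
E[X] = 17.5000

Variance:
Var(X) = 52.0833

Standard deviation:
σ = √Var(X) = 7.2169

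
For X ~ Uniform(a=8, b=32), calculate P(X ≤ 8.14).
0.005833

We have X ~ Uniform(a=8, b=32).

The CDF gives us P(X ≤ k).

Using the CDF:
P(X ≤ 8.14) = 0.005833

This means there's approximately a 0.6% chance that X is at most 8.14.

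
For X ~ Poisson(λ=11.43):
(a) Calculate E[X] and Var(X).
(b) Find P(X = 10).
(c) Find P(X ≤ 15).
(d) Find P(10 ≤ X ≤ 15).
(a) E[X] = 11.4300, Var(X) = 11.4300
(b) P(X = 10) = 0.113950
(c) P(X ≤ 15) = 0.882660
(d) P(10 ≤ X ≤ 15) = 0.586939

We have X ~ Poisson(λ=11.43).

(a) Moments:
E[X] = 11.4300
Var(X) = 11.4300
σ = √Var(X) = 3.3808

(b) Point probability using PMF:
P(X = 10) = 0.113950

(c) Cumulative probability using CDF:
P(X ≤ 15) = F(15) = 0.882660

(d) Range probability:
P(10 ≤ X ≤ 15) = P(X ≤ 15) - P(X ≤ 9)
                   = F(15) - F(9)
                   = 0.882660 - 0.295721
                   = 0.586939

This means approximately 58.7% of outcomes fall in the interval [10, 15].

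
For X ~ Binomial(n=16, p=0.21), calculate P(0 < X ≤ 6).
0.942782

We have X ~ Binomial(n=16, p=0.21).

To find P(0 < X ≤ 6), we use:
P(0 < X ≤ 6) = P(X ≤ 6) - P(X ≤ 0)
                 = F(6) - F(0)
                 = 0.965798 - 0.023016
                 = 0.942782

So there's approximately a 94.3% chance that X falls in this range.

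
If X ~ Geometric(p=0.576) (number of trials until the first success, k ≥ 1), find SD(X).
1.1305

We have X ~ Geometric(p=0.576) (number of trials until the first success, k ≥ 1).

For a Geometric distribution with p=0.576 (number of trials until the first success, k ≥ 1):
σ = √Var(X) = 1.1305

The standard deviation is the square root of the variance.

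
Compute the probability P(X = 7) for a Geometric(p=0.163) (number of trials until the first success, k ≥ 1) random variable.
0.056045

We have X ~ Geometric(p=0.163) (number of trials until the first success, k ≥ 1).

For a Geometric distribution, the PMF gives us the probability of each outcome.

Using the PMF formula:
P(X = 7) = 0.056045

Rounded to 4 decimal places: 0.0560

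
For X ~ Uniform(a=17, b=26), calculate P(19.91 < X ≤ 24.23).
0.480000

We have X ~ Uniform(a=17, b=26).

To find P(19.91 < X ≤ 24.23), we use:
P(19.91 < X ≤ 24.23) = P(X ≤ 24.23) - P(X ≤ 19.91)
                 = F(24.23) - F(19.91)
                 = 0.803333 - 0.323333
                 = 0.480000

So there's approximately a 48.0% chance that X falls in this range.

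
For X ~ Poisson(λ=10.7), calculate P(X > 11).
0.384969

We have X ~ Poisson(λ=10.7).

P(X > 11) = 1 - P(X ≤ 11)
                = 1 - F(11)
                = 1 - 0.615031
                = 0.384969

So there's approximately a 38.5% chance that X exceeds 11.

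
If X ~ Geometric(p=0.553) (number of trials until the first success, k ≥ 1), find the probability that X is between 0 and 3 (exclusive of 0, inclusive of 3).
0.910685

We have X ~ Geometric(p=0.553) (number of trials until the first success, k ≥ 1).

To find P(0 < X ≤ 3), we use:
P(0 < X ≤ 3) = P(X ≤ 3) - P(X ≤ 0)
                 = F(3) - F(0)
                 = 0.910685 - 0.000000
                 = 0.910685

So there's approximately a 91.1% chance that X falls in this range.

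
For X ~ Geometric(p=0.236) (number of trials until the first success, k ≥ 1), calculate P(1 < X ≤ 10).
0.696246

We have X ~ Geometric(p=0.236) (number of trials until the first success, k ≥ 1).

To find P(1 < X ≤ 10), we use:
P(1 < X ≤ 10) = P(X ≤ 10) - P(X ≤ 1)
                 = F(10) - F(1)
                 = 0.932246 - 0.236000
                 = 0.696246

So there's approximately a 69.6% chance that X falls in this range.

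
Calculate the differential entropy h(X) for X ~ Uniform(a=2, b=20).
2.8904 nats

We have X ~ Uniform(a=2, b=20).

The differential entropy measures the uncertainty or information content of the distribution.

For a Uniform distribution with a=2, b=20:
h(X) = 2.8904 nats

(In bits, this would be 4.1699 bits.)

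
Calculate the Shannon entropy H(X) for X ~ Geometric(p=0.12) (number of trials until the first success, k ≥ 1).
3.0577 nats

We have X ~ Geometric(p=0.12) (number of trials until the first success, k ≥ 1).

The Shannon entropy measures the uncertainty or information content of the distribution.

For a Geometric distribution with p=0.12 (number of trials until the first success, k ≥ 1):
H(X) = 3.0577 nats

(In bits, this would be 4.4113 bits.)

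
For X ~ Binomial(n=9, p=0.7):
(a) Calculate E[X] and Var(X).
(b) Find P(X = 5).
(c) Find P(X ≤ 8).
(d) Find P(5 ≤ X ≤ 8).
(a) E[X] = 6.3000, Var(X) = 1.8900
(b) P(X = 5) = 0.171532
(c) P(X ≤ 8) = 0.959646
(d) P(5 ≤ X ≤ 8) = 0.860838

We have X ~ Binomial(n=9, p=0.7).

(a) Moments:
E[X] = 6.3000
Var(X) = 1.8900
σ = √Var(X) = 1.3748

(b) Point probability using PMF:
P(X = 5) = 0.171532

(c) Cumulative probability using CDF:
P(X ≤ 8) = F(8) = 0.959646

(d) Range probability:
P(5 ≤ X ≤ 8) = P(X ≤ 8) - P(X ≤ 4)
                   = F(8) - F(4)
                   = 0.959646 - 0.098809
                   = 0.860838

This means approximately 86.1% of outcomes fall in the interval [5, 8].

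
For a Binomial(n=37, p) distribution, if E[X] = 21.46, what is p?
p = 0.58

For a Binomial(n, p) distribution:
E[X] = n × p

Given n = 37 and E[X] = 21.46:
21.46 = 37 × p
p = 21.46 / 37 = 0.58

Verification: Binomial(37, 0.58) has E[X] = 21.46 ✓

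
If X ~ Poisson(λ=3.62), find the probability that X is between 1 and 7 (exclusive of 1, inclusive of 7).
0.844617

We have X ~ Poisson(λ=3.62).

To find P(1 < X ≤ 7), we use:
P(1 < X ≤ 7) = P(X ≤ 7) - P(X ≤ 1)
                 = F(7) - F(1)
                 = 0.968353 - 0.123736
                 = 0.844617

So there's approximately a 84.5% chance that X falls in this range.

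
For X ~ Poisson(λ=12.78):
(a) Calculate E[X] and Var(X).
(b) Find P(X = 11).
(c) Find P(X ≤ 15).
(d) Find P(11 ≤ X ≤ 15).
(a) E[X] = 12.7800, Var(X) = 12.7800
(b) P(X = 11) = 0.104809
(c) P(X ≤ 15) = 0.782732
(d) P(11 ≤ X ≤ 15) = 0.511680

We have X ~ Poisson(λ=12.78).

(a) Moments:
E[X] = 12.7800
Var(X) = 12.7800
σ = √Var(X) = 3.5749

(b) Point probability using PMF:
P(X = 11) = 0.104809

(c) Cumulative probability using CDF:
P(X ≤ 15) = F(15) = 0.782732

(d) Range probability:
P(11 ≤ X ≤ 15) = P(X ≤ 15) - P(X ≤ 10)
                   = F(15) - F(10)
                   = 0.782732 - 0.271052
                   = 0.511680

This means approximately 51.2% of outcomes fall in the interval [11, 15].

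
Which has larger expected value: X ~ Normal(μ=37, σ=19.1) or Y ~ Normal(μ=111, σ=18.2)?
Y has larger mean (111.0000 > 37.0000)

Compute the expected value for each distribution:

X ~ Normal(μ=37, σ=19.1):
E[X] = 37.0000

Y ~ Normal(μ=111, σ=18.2):
E[Y] = 111.0000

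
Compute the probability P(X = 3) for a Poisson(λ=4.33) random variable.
0.178163

We have X ~ Poisson(λ=4.33).

For a Poisson distribution, the PMF gives us the probability of each outcome.

Using the PMF formula:
P(X = 3) = 0.178163

Rounded to 4 decimal places: 0.1782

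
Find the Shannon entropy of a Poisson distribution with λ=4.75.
2.1775 nats

We have X ~ Poisson(λ=4.75).

The Shannon entropy measures the uncertainty or information content of the distribution.

For a Poisson distribution with λ=4.75:
H(X) = 2.1775 nats

(In bits, this would be 3.1415 bits.)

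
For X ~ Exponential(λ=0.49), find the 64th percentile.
2.0850

We have X ~ Exponential(λ=0.49).

We want to find x such that P(X ≤ x) = 0.64.

This is the 64th percentile, which means 64% of values fall below this point.

Using the inverse CDF (quantile function):
x = F⁻¹(0.64) = 2.0850

Verification: P(X ≤ 2.0850) = 0.64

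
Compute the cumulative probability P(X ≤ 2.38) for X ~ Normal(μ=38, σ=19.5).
0.033875

We have X ~ Normal(μ=38, σ=19.5).

The CDF gives us P(X ≤ k).

Using the CDF:
P(X ≤ 2.38) = 0.033875

This means there's approximately a 3.4% chance that X is at most 2.38.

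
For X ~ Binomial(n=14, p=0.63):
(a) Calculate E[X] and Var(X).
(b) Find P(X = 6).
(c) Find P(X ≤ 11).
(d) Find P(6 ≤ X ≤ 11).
(a) E[X] = 8.8200, Var(X) = 3.2634
(b) P(X = 6) = 0.065950
(c) P(X ≤ 11) = 0.936991
(d) P(6 ≤ X ≤ 11) = 0.901707

We have X ~ Binomial(n=14, p=0.63).

(a) Moments:
E[X] = 8.8200
Var(X) = 3.2634
σ = √Var(X) = 1.8065

(b) Point probability using PMF:
P(X = 6) = 0.065950

(c) Cumulative probability using CDF:
P(X ≤ 11) = F(11) = 0.936991

(d) Range probability:
P(6 ≤ X ≤ 11) = P(X ≤ 11) - P(X ≤ 5)
                   = F(11) - F(5)
                   = 0.936991 - 0.035284
                   = 0.901707

This means approximately 90.2% of outcomes fall in the interval [6, 11].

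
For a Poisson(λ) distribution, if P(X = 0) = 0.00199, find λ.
λ = 6.2196

For a Poisson(λ) distribution, the PMF at 0 is:
P(X = 0) = λ^0 e^(-λ) / 0! = e^(-λ)

Given P(X = 0) = 0.00199:
e^(-λ) = 0.00199
-λ = ln(0.00199)
λ = -ln(0.00199) = 6.2196

Verification: e^(-6.2196) = 0.00199 ✓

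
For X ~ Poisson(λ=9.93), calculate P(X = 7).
0.091975

We have X ~ Poisson(λ=9.93).

For a Poisson distribution, the PMF gives us the probability of each outcome.

Using the PMF formula:
P(X = 7) = 0.091975

Rounded to 4 decimal places: 0.0920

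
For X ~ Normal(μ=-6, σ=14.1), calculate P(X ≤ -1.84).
0.616017

We have X ~ Normal(μ=-6, σ=14.1).

The CDF gives us P(X ≤ k).

Using the CDF:
P(X ≤ -1.84) = 0.616017

This means there's approximately a 61.6% chance that X is at most -1.84.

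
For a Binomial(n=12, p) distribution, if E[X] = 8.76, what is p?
p = 0.73

For a Binomial(n, p) distribution:
E[X] = n × p

Given n = 12 and E[X] = 8.76:
8.76 = 12 × p
p = 8.76 / 12 = 0.73

Verification: Binomial(12, 0.73) has E[X] = 8.76 ✓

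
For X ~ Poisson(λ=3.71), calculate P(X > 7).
0.035708

We have X ~ Poisson(λ=3.71).

P(X > 7) = 1 - P(X ≤ 7)
                = 1 - F(7)
                = 1 - 0.964292
                = 0.035708

So there's approximately a 3.6% chance that X exceeds 7.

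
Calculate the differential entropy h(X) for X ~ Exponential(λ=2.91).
-0.0682 nats

We have X ~ Exponential(λ=2.91).

The differential entropy measures the uncertainty or information content of the distribution.

For an Exponential distribution with λ=2.91:
h(X) = -0.0682 nats

(In bits, this would be -0.0983 bits.)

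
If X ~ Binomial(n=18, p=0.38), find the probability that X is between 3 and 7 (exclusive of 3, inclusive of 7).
0.584732

We have X ~ Binomial(n=18, p=0.38).

To find P(3 < X ≤ 7), we use:
P(3 < X ≤ 7) = P(X ≤ 7) - P(X ≤ 3)
                 = F(7) - F(3)
                 = 0.631898 - 0.047166
                 = 0.584732

So there's approximately a 58.5% chance that X falls in this range.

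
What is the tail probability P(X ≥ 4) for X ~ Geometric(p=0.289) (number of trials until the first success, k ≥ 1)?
0.359425

We have X ~ Geometric(p=0.289) (number of trials until the first success, k ≥ 1).

For discrete distributions, P(X ≥ 4) = 1 - P(X ≤ 3).

P(X ≤ 3) = 0.640575
P(X ≥ 4) = 1 - 0.640575 = 0.359425

So there's approximately a 35.9% chance that X is at least 4.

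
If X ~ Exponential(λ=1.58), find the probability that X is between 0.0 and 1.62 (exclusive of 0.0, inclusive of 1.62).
0.922664

We have X ~ Exponential(λ=1.58).

To find P(0.0 < X ≤ 1.62), we use:
P(0.0 < X ≤ 1.62) = P(X ≤ 1.62) - P(X ≤ 0.0)
                 = F(1.62) - F(0.0)
                 = 0.922664 - 0.000000
                 = 0.922664

So there's approximately a 92.3% chance that X falls in this range.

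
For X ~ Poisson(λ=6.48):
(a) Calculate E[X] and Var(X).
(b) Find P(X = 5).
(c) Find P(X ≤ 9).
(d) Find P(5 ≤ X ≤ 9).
(a) E[X] = 6.4800, Var(X) = 6.4800
(b) P(X = 5) = 0.146038
(c) P(X ≤ 9) = 0.879094
(d) P(5 ≤ X ≤ 9) = 0.653177

We have X ~ Poisson(λ=6.48).

(a) Moments:
E[X] = 6.4800
Var(X) = 6.4800
σ = √Var(X) = 2.5456

(b) Point probability using PMF:
P(X = 5) = 0.146038

(c) Cumulative probability using CDF:
P(X ≤ 9) = F(9) = 0.879094

(d) Range probability:
P(5 ≤ X ≤ 9) = P(X ≤ 9) - P(X ≤ 4)
                   = F(9) - F(4)
                   = 0.879094 - 0.225917
                   = 0.653177

This means approximately 65.3% of outcomes fall in the interval [5, 9].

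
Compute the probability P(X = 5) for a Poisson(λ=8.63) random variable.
0.071271

We have X ~ Poisson(λ=8.63).

For a Poisson distribution, the PMF gives us the probability of each outcome.

Using the PMF formula:
P(X = 5) = 0.071271

Rounded to 4 decimal places: 0.0713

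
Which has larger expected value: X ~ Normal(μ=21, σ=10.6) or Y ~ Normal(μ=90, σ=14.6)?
Y has larger mean (90.0000 > 21.0000)

Compute the expected value for each distribution:

X ~ Normal(μ=21, σ=10.6):
E[X] = 21.0000

Y ~ Normal(μ=90, σ=14.6):
E[Y] = 90.0000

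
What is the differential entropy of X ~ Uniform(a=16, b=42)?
3.2581 nats

We have X ~ Uniform(a=16, b=42).

The differential entropy measures the uncertainty or information content of the distribution.

For a Uniform distribution with a=16, b=42:
h(X) = 3.2581 nats

(In bits, this would be 4.7004 bits.)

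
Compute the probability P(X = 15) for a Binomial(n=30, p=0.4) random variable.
0.078312

We have X ~ Binomial(n=30, p=0.4).

For a Binomial distribution, the PMF gives us the probability of each outcome.

Using the PMF formula:
P(X = 15) = 0.078312

Rounded to 4 decimal places: 0.0783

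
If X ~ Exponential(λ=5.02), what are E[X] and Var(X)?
E[X] = 0.1992, Var(X) = 0.0397

We have X ~ Exponential(λ=5.02).

For an Exponential distribution with λ=5.02:

Expected value:
E[X] = 0.1992

Variance:
Var(X) = 0.0397

Standard deviation:
σ = √Var(X) = 0.1992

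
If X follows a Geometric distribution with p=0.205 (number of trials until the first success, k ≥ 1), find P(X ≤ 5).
0.682433

We have X ~ Geometric(p=0.205) (number of trials until the first success, k ≥ 1).

The CDF gives us P(X ≤ k).

Using the CDF:
P(X ≤ 5) = 0.682433

This means there's approximately a 68.2% chance that X is at most 5.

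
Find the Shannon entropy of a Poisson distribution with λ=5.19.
2.2239 nats

We have X ~ Poisson(λ=5.19).

The Shannon entropy measures the uncertainty or information content of the distribution.

For a Poisson distribution with λ=5.19:
H(X) = 2.2239 nats

(In bits, this would be 3.2084 bits.)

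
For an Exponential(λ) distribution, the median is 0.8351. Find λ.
λ = 0.8300

For X ~ Exponential(λ), the CDF is F(x) = 1 - e^(-λx).
The median m satisfies F(m) = 0.5:
1 - e^(-λm) = 0.5
e^(-λm) = 0.5
λm = ln(2)
m = ln(2) / λ

Given m = 0.8351:
λ = ln(2) / 0.8351 = 0.693147 / 0.8351 = 0.8300

Verification: ln(2) / 0.8300 = 0.8351 ✓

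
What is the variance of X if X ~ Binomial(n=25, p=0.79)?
4.1475

We have X ~ Binomial(n=25, p=0.79).

For a Binomial distribution with n=25, p=0.79:
Var(X) = 4.1475

The variance measures the spread of the distribution around the mean.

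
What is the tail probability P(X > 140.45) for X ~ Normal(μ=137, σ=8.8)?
0.347512

We have X ~ Normal(μ=137, σ=8.8).

P(X > 140.45) = 1 - P(X ≤ 140.45)
                = 1 - F(140.45)
                = 1 - 0.652488
                = 0.347512

So there's approximately a 34.8% chance that X exceeds 140.45.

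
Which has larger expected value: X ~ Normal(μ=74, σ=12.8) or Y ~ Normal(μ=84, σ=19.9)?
Y has larger mean (84.0000 > 74.0000)

Compute the expected value for each distribution:

X ~ Normal(μ=74, σ=12.8):
E[X] = 74.0000

Y ~ Normal(μ=84, σ=19.9):
E[Y] = 84.0000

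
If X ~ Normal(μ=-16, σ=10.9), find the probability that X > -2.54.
0.108441

We have X ~ Normal(μ=-16, σ=10.9).

P(X > -2.54) = 1 - P(X ≤ -2.54)
                = 1 - F(-2.54)
                = 1 - 0.891559
                = 0.108441

So there's approximately a 10.8% chance that X exceeds -2.54.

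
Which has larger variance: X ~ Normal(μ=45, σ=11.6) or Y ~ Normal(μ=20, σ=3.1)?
X has larger variance (134.5600 > 9.6100)

Compute the variance for each distribution:

X ~ Normal(μ=45, σ=11.6):
Var(X) = 134.5600

Y ~ Normal(μ=20, σ=3.1):
Var(Y) = 9.6100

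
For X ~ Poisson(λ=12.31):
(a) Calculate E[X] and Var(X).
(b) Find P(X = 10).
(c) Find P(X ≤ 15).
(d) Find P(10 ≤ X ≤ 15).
(a) E[X] = 12.3100, Var(X) = 12.3100
(b) P(X = 10) = 0.099232
(c) P(X ≤ 15) = 0.821121
(d) P(10 ≤ X ≤ 15) = 0.604764

We have X ~ Poisson(λ=12.31).

(a) Moments:
E[X] = 12.3100
Var(X) = 12.3100
σ = √Var(X) = 3.5086

(b) Point probability using PMF:
P(X = 10) = 0.099232

(c) Cumulative probability using CDF:
P(X ≤ 15) = F(15) = 0.821121

(d) Range probability:
P(10 ≤ X ≤ 15) = P(X ≤ 15) - P(X ≤ 9)
                   = F(15) - F(9)
                   = 0.821121 - 0.216357
                   = 0.604764

This means approximately 60.5% of outcomes fall in the interval [10, 15].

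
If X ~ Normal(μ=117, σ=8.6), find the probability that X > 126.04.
0.146592

We have X ~ Normal(μ=117, σ=8.6).

P(X > 126.04) = 1 - P(X ≤ 126.04)
                = 1 - F(126.04)
                = 1 - 0.853408
                = 0.146592

So there's approximately a 14.7% chance that X exceeds 126.04.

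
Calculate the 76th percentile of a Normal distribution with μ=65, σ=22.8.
81.1037

We have X ~ Normal(μ=65, σ=22.8).

We want to find x such that P(X ≤ x) = 0.76.

This is the 76th percentile, which means 76% of values fall below this point.

Using the inverse CDF (quantile function):
x = F⁻¹(0.76) = 81.1037

Verification: P(X ≤ 81.1037) = 0.76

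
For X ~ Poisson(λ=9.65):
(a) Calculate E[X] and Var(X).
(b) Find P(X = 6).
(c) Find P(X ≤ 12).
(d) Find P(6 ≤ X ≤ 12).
(a) E[X] = 9.6500, Var(X) = 9.6500
(b) P(X = 6) = 0.072259
(c) P(X ≤ 12) = 0.823517
(d) P(6 ≤ X ≤ 12) = 0.741976

We have X ~ Poisson(λ=9.65).

(a) Moments:
E[X] = 9.6500
Var(X) = 9.6500
σ = √Var(X) = 3.1064

(b) Point probability using PMF:
P(X = 6) = 0.072259

(c) Cumulative probability using CDF:
P(X ≤ 12) = F(12) = 0.823517

(d) Range probability:
P(6 ≤ X ≤ 12) = P(X ≤ 12) - P(X ≤ 5)
                   = F(12) - F(5)
                   = 0.823517 - 0.081541
                   = 0.741976

This means approximately 74.2% of outcomes fall in the interval [6, 12].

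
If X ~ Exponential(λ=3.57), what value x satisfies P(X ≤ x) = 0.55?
0.2237

We have X ~ Exponential(λ=3.57).

We want to find x such that P(X ≤ x) = 0.55.

This is the 55th percentile, which means 55% of values fall below this point.

Using the inverse CDF (quantile function):
x = F⁻¹(0.55) = 0.2237

Verification: P(X ≤ 0.2237) = 0.55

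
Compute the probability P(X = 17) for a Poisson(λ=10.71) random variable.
0.020140

We have X ~ Poisson(λ=10.71).

For a Poisson distribution, the PMF gives us the probability of each outcome.

Using the PMF formula:
P(X = 17) = 0.020140

Rounded to 4 decimal places: 0.0201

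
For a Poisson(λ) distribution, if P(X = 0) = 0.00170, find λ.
λ = 6.3771

For a Poisson(λ) distribution, the PMF at 0 is:
P(X = 0) = λ^0 e^(-λ) / 0! = e^(-λ)

Given P(X = 0) = 0.00170:
e^(-λ) = 0.00170
-λ = ln(0.00170)
λ = -ln(0.00170) = 6.3771

Verification: e^(-6.3771) = 0.00170 ✓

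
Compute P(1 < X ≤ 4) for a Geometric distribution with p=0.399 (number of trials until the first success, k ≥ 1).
0.470534

We have X ~ Geometric(p=0.399) (number of trials until the first success, k ≥ 1).

To find P(1 < X ≤ 4), we use:
P(1 < X ≤ 4) = P(X ≤ 4) - P(X ≤ 1)
                 = F(4) - F(1)
                 = 0.869534 - 0.399000
                 = 0.470534

So there's approximately a 47.1% chance that X falls in this range.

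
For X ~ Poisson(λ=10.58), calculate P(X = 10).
0.123100

We have X ~ Poisson(λ=10.58).

For a Poisson distribution, the PMF gives us the probability of each outcome.

Using the PMF formula:
P(X = 10) = 0.123100

Rounded to 4 decimal places: 0.1231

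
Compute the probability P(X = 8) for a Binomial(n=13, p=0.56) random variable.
0.205280

We have X ~ Binomial(n=13, p=0.56).

For a Binomial distribution, the PMF gives us the probability of each outcome.

Using the PMF formula:
P(X = 8) = 0.205280

Rounded to 4 decimal places: 0.2053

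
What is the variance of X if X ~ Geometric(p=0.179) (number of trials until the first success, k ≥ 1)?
25.6234

We have X ~ Geometric(p=0.179) (number of trials until the first success, k ≥ 1).

For a Geometric distribution with p=0.179 (number of trials until the first success, k ≥ 1):
Var(X) = 25.6234

The variance measures the spread of the distribution around the mean.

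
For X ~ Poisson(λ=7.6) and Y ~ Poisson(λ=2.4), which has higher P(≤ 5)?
Y has higher probability (P(Y ≤ 5) = 0.9643 > P(X ≤ 5) = 0.2307)

Compute P(≤ 5) for each distribution:

X ~ Poisson(λ=7.6):
P(X ≤ 5) = 0.2307

Y ~ Poisson(λ=2.4):
P(Y ≤ 5) = 0.9643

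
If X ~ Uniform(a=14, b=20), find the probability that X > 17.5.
0.416667

We have X ~ Uniform(a=14, b=20).

P(X > 17.5) = 1 - P(X ≤ 17.5)
                = 1 - F(17.5)
                = 1 - 0.583333
                = 0.416667

So there's approximately a 41.7% chance that X exceeds 17.5.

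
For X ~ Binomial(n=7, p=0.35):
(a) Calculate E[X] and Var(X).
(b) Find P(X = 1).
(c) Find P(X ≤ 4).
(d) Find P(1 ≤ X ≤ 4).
(a) E[X] = 2.4500, Var(X) = 1.5925
(b) P(X = 1) = 0.184776
(c) P(X ≤ 4) = 0.944392
(d) P(1 ≤ X ≤ 4) = 0.895370

We have X ~ Binomial(n=7, p=0.35).

(a) Moments:
E[X] = 2.4500
Var(X) = 1.5925
σ = √Var(X) = 1.2619

(b) Point probability using PMF:
P(X = 1) = 0.184776

(c) Cumulative probability using CDF:
P(X ≤ 4) = F(4) = 0.944392

(d) Range probability:
P(1 ≤ X ≤ 4) = P(X ≤ 4) - P(X ≤ 0)
                   = F(4) - F(0)
                   = 0.944392 - 0.049022
                   = 0.895370

This means approximately 89.5% of outcomes fall in the interval [1, 4].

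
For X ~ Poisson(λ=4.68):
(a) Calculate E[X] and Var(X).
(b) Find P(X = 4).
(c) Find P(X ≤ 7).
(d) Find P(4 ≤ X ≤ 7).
(a) E[X] = 4.6800, Var(X) = 4.6800
(b) P(X = 4) = 0.185470
(c) P(X ≤ 7) = 0.897851
(d) P(4 ≤ X ≤ 7) = 0.585008

We have X ~ Poisson(λ=4.68).

(a) Moments:
E[X] = 4.6800
Var(X) = 4.6800
σ = √Var(X) = 2.1633

(b) Point probability using PMF:
P(X = 4) = 0.185470

(c) Cumulative probability using CDF:
P(X ≤ 7) = F(7) = 0.897851

(d) Range probability:
P(4 ≤ X ≤ 7) = P(X ≤ 7) - P(X ≤ 3)
                   = F(7) - F(3)
                   = 0.897851 - 0.312843
                   = 0.585008

This means approximately 58.5% of outcomes fall in the interval [4, 7].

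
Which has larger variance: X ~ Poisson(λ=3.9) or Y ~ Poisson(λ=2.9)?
X has larger variance (3.9000 > 2.9000)

Compute the variance for each distribution:

X ~ Poisson(λ=3.9):
Var(X) = 3.9000

Y ~ Poisson(λ=2.9):
Var(Y) = 2.9000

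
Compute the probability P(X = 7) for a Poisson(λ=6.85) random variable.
0.148760

We have X ~ Poisson(λ=6.85).

For a Poisson distribution, the PMF gives us the probability of each outcome.

Using the PMF formula:
P(X = 7) = 0.148760

Rounded to 4 decimal places: 0.1488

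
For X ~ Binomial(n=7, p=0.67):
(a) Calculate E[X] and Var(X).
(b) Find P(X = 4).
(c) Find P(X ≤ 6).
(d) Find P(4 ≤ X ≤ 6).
(a) E[X] = 4.6900, Var(X) = 1.5477
(b) P(X = 4) = 0.253460
(c) P(X ≤ 6) = 0.939393
(d) P(4 ≤ X ≤ 6) = 0.771179

We have X ~ Binomial(n=7, p=0.67).

(a) Moments:
E[X] = 4.6900
Var(X) = 1.5477
σ = √Var(X) = 1.2441

(b) Point probability using PMF:
P(X = 4) = 0.253460

(c) Cumulative probability using CDF:
P(X ≤ 6) = F(6) = 0.939393

(d) Range probability:
P(4 ≤ X ≤ 6) = P(X ≤ 6) - P(X ≤ 3)
                   = F(6) - F(3)
                   = 0.939393 - 0.168214
                   = 0.771179

This means approximately 77.1% of outcomes fall in the interval [4, 6].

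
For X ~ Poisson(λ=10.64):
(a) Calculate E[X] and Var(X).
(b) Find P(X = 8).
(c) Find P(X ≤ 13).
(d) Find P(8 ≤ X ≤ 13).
(a) E[X] = 10.6400, Var(X) = 10.6400
(b) P(X = 8) = 0.097526
(c) P(X ≤ 13) = 0.813483
(d) P(8 ≤ X ≤ 13) = 0.645486

We have X ~ Poisson(λ=10.64).

(a) Moments:
E[X] = 10.6400
Var(X) = 10.6400
σ = √Var(X) = 3.2619

(b) Point probability using PMF:
P(X = 8) = 0.097526

(c) Cumulative probability using CDF:
P(X ≤ 13) = F(13) = 0.813483

(d) Range probability:
P(8 ≤ X ≤ 13) = P(X ≤ 13) - P(X ≤ 7)
                   = F(13) - F(7)
                   = 0.813483 - 0.167997
                   = 0.645486

This means approximately 64.5% of outcomes fall in the interval [8, 13].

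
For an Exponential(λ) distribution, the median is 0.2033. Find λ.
λ = 3.4095

For X ~ Exponential(λ), the CDF is F(x) = 1 - e^(-λx).
The median m satisfies F(m) = 0.5:
1 - e^(-λm) = 0.5
e^(-λm) = 0.5
λm = ln(2)
m = ln(2) / λ

Given m = 0.2033:
λ = ln(2) / 0.2033 = 0.693147 / 0.2033 = 3.4095

Verification: ln(2) / 3.4095 = 0.2033 ✓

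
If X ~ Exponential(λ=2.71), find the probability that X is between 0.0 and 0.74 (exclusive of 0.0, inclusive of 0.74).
0.865394

We have X ~ Exponential(λ=2.71).

To find P(0.0 < X ≤ 0.74), we use:
P(0.0 < X ≤ 0.74) = P(X ≤ 0.74) - P(X ≤ 0.0)
                 = F(0.74) - F(0.0)
                 = 0.865394 - 0.000000
                 = 0.865394

So there's approximately a 86.5% chance that X falls in this range.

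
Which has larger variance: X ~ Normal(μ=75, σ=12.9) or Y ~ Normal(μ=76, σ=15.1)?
Y has larger variance (228.0100 > 166.4100)

Compute the variance for each distribution:

X ~ Normal(μ=75, σ=12.9):
Var(X) = 166.4100

Y ~ Normal(μ=76, σ=15.1):
Var(Y) = 228.0100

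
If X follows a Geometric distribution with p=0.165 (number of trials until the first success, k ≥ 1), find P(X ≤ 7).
0.716988

We have X ~ Geometric(p=0.165) (number of trials until the first success, k ≥ 1).

The CDF gives us P(X ≤ k).

Using the CDF:
P(X ≤ 7) = 0.716988

This means there's approximately a 71.7% chance that X is at most 7.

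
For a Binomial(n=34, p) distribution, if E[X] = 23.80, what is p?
p = 0.7

For a Binomial(n, p) distribution:
E[X] = n × p

Given n = 34 and E[X] = 23.80:
23.80 = 34 × p
p = 23.80 / 34 = 0.7

Verification: Binomial(34, 0.7) has E[X] = 23.80 ✓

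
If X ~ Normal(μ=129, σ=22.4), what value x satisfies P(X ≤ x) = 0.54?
131.2497

We have X ~ Normal(μ=129, σ=22.4).

We want to find x such that P(X ≤ x) = 0.54.

This is the 54th percentile, which means 54% of values fall below this point.

Using the inverse CDF (quantile function):
x = F⁻¹(0.54) = 131.2497

Verification: P(X ≤ 131.2497) = 0.54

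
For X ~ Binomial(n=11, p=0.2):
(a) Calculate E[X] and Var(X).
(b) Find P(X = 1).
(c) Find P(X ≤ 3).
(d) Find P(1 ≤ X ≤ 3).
(a) E[X] = 2.2000, Var(X) = 1.7600
(b) P(X = 1) = 0.236223
(c) P(X ≤ 3) = 0.838861
(d) P(1 ≤ X ≤ 3) = 0.752961

We have X ~ Binomial(n=11, p=0.2).

(a) Moments:
E[X] = 2.2000
Var(X) = 1.7600
σ = √Var(X) = 1.3266

(b) Point probability using PMF:
P(X = 1) = 0.236223

(c) Cumulative probability using CDF:
P(X ≤ 3) = F(3) = 0.838861

(d) Range probability:
P(1 ≤ X ≤ 3) = P(X ≤ 3) - P(X ≤ 0)
                   = F(3) - F(0)
                   = 0.838861 - 0.085899
                   = 0.752961

This means approximately 75.3% of outcomes fall in the interval [1, 3].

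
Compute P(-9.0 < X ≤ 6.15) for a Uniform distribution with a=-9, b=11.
0.757500

We have X ~ Uniform(a=-9, b=11).

To find P(-9.0 < X ≤ 6.15), we use:
P(-9.0 < X ≤ 6.15) = P(X ≤ 6.15) - P(X ≤ -9.0)
                 = F(6.15) - F(-9.0)
                 = 0.757500 - 0.000000
                 = 0.757500

So there's approximately a 75.8% chance that X falls in this range.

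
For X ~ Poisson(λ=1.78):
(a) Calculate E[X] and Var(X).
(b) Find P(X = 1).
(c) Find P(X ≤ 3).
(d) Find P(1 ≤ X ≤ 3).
(a) E[X] = 1.7800, Var(X) = 1.7800
(b) P(X = 1) = 0.300176
(c) P(X ≤ 3) = 0.894483
(d) P(1 ≤ X ≤ 3) = 0.725845

We have X ~ Poisson(λ=1.78).

(a) Moments:
E[X] = 1.7800
Var(X) = 1.7800
σ = √Var(X) = 1.3342

(b) Point probability using PMF:
P(X = 1) = 0.300176

(c) Cumulative probability using CDF:
P(X ≤ 3) = F(3) = 0.894483

(d) Range probability:
P(1 ≤ X ≤ 3) = P(X ≤ 3) - P(X ≤ 0)
                   = F(3) - F(0)
                   = 0.894483 - 0.168638
                   = 0.725845

This means approximately 72.6% of outcomes fall in the interval [1, 3].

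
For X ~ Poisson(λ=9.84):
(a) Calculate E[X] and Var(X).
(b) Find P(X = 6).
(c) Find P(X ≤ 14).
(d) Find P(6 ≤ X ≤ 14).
(a) E[X] = 9.8400, Var(X) = 9.8400
(b) P(X = 6) = 0.067171
(c) P(X ≤ 14) = 0.924608
(d) P(6 ≤ X ≤ 14) = 0.851221

We have X ~ Poisson(λ=9.84).

(a) Moments:
E[X] = 9.8400
Var(X) = 9.8400
σ = √Var(X) = 3.1369

(b) Point probability using PMF:
P(X = 6) = 0.067171

(c) Cumulative probability using CDF:
P(X ≤ 14) = F(14) = 0.924608

(d) Range probability:
P(6 ≤ X ≤ 14) = P(X ≤ 14) - P(X ≤ 5)
                   = F(14) - F(5)
                   = 0.924608 - 0.073387
                   = 0.851221

This means approximately 85.1% of outcomes fall in the interval [6, 14].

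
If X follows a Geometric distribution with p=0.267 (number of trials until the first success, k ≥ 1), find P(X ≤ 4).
0.711321

We have X ~ Geometric(p=0.267) (number of trials until the first success, k ≥ 1).

The CDF gives us P(X ≤ k).

Using the CDF:
P(X ≤ 4) = 0.711321

This means there's approximately a 71.1% chance that X is at most 4.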